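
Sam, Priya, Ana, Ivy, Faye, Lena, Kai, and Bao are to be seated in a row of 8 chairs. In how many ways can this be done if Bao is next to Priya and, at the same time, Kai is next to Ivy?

Treat {Bao,Priya} as one block (2 orders) and {Kai,Ivy} as another (2 orders).
That leaves 6 units to arrange: 2 × 2 × 6! = 4 × 720 = 2880.

2880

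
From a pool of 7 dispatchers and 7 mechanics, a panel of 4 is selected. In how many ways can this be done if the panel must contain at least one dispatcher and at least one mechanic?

Unrestricted: C(14,4) = 1001 ways to pick any 4 of the 14.
Selections missing a whole group: no dispatchers → C(7,4) = 35; no mechanics → C(7,4) = 35.
Both groups omitted at once is impossible, so 1001 − 70 = 931.

931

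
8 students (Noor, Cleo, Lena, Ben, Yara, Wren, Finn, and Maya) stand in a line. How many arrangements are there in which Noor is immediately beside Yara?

Treat {Noor, Yara} as a single unit. There are 7 units to order, and the pair itself can be ordered 2 ways.
So the count is 2·(7)! = 10080.

10080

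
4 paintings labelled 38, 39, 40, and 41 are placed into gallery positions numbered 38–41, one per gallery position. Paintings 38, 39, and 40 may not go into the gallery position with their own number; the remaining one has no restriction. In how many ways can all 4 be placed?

11

Let Aᵢ (for i ∈ {38, 39, 40}) be the placements that put painting i in its forbidden gallery position. Any j of these fix j positions, leaving (4−j)! ways to fill the rest, and there are C(3,j) ways to pick which j.
By inclusion–exclusion, the number of valid placements is Σ_{j=0}^{3} (−1)^j C(3,j)·(4−j)!.
Computing: 24 − 18 + 6 − 1 = 11.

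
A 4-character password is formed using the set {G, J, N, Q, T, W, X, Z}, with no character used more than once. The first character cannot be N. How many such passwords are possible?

The first character has 8−1 = 7 choices (anything except N).
The remaining 3 characters are filled from the other 7 symbols without repetition: 7 × 6 × 5 = 210.
Total: 7 × 210 = 1470.

1470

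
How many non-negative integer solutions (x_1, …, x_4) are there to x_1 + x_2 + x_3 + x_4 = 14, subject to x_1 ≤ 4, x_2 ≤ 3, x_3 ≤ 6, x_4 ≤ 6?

51

By stars and bars, unrestricted non-negative solutions to x_1+…+x_4 = 14 number C(14+3,3) = 680.
Subtract solutions that violate a single cap (substitute x_i' = x_i − (cap_i+1)): x_1 ≥ 5 gives C(12,3) = 220; x_2 ≥ 4 gives C(13,3) = 286; x_3 ≥ 7 gives C(10,3) = 120; x_4 ≥ 7 gives C(10,3) = 120. Together 746.
Add back pairs where two caps are both exceeded: 56 + 10 + 10 + 20 + 20 + 1 = 117.
By inclusion–exclusion the count is 680 − 746 + 117 = 51.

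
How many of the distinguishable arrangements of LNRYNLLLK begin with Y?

Fix Y in the first position and arrange the remaining 8 letters.
Those 8 letters have L appearing 4 times and N appearing twice, giving (8)!/(4!·2!) = 840.

840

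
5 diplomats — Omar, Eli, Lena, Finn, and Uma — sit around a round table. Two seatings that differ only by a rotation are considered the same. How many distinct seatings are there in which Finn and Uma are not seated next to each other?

12

Without the restriction there are (4)! = 24 seatings.
Those with Finn next to Uma: fuse the pair into one unit and seat 4 units around a circle — 2·(3)! = 12.
Subtracting, 24 − 12 = 12.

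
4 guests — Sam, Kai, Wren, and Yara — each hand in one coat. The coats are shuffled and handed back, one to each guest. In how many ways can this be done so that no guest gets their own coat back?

This is the derangement count D_4: permutations of 4 items with no fixed point.
By inclusion–exclusion this is Σ_{j=0}^{4} (−1)^j C(4,j)·(4−j)!.
Computing: 24 − 24 + 12 − 4 + 1 = 9.

9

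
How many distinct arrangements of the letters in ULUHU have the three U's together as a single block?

Treat the 3 copies of U as a single block. The multiset to arrange is then {UUU, H, L}, 3 items in all.
All 3 items are distinct, so there are (3)! = 6 arrangements.

6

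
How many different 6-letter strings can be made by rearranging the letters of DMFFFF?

DMFFFF has 6 letters with F appearing 4 times.
Dividing 6! = 720 by 4! = 24 for the repeated letters gives 30.

30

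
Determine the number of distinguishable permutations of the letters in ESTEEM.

120

The 6 letters of ESTEEM have repeats: E appearing 3 times.
Dividing 6! = 720 by 3! = 6 for the repeated letters gives 120.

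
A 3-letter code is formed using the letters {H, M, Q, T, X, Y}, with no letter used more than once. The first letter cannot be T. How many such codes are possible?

The first letter has 6−1 = 5 choices (anything except T).
The remaining 2 letters are filled from the other 5 symbols without repetition: 5 × 4 = 20.
Total: 5 × 20 = 100.

100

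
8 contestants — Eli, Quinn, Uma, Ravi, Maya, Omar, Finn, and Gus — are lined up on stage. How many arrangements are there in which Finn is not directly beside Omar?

There are 8! = 40320 arrangements in all. If Finn and Omar are adjacent, merging them into one block gives 2·(7)! = 10080 arrangements.
So 40320 − 10080 = 30240 arrangements keep them apart.

30240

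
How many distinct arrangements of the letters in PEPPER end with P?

30

With the last slot taken by P, it remains to arrange the other 5 letters (EPPER).
Those 5 letters have E appearing twice and P appearing twice, giving (5)!/(2!·2!) = 30.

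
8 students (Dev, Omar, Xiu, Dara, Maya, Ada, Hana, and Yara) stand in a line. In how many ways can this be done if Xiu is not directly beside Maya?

There are 8! = 40320 arrangements in all. If Xiu and Maya are adjacent, merging them into one block gives 2·(7)! = 10080 arrangements.
Complementary counting: 40320 − 10080 = 30240.

30240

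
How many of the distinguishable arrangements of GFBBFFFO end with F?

420

Fix F in the last position and arrange the remaining 7 letters.
Those 7 letters have B appearing twice and F appearing 3 times, giving (7)!/(3!·2!) = 420.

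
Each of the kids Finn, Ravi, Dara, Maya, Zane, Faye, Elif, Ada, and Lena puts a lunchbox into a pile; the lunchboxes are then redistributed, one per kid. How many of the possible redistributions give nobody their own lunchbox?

Let Aᵢ be the assignments in which kid i gets their own lunchbox. We want the size of the complement of A₁∪…∪A_9.
By inclusion–exclusion this is Σ_{j=0}^{9} (−1)^j C(9,j)·(9−j)!.
Computing: 362880 − 362880 + 181440 − 60480 + 15120 − 3024 + 504 − 72 + 9 − 1 = 133496.

133496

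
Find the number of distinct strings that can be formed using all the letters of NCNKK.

NCNKK has 5 letters with K appearing twice and N appearing twice.
Dividing 5! = 120 by 2!·2! = 4 for the repeated letters gives 30.

30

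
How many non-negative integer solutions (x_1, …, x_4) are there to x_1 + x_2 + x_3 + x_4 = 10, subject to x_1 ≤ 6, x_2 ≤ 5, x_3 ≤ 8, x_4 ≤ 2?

Ignoring the caps, the number of non-negative solutions to x_1+…+x_4 = 10 is C(13,3) = 286.
Subtract solutions that violate a single cap (substitute x_i' = x_i − (cap_i+1)): x_1 ≥ 7 gives C(6,3) = 20; x_2 ≥ 6 gives C(7,3) = 35; x_3 ≥ 9 gives C(4,3) = 4; x_4 ≥ 3 gives C(10,3) = 120. Together 179.
Add back pairs where two caps are both exceeded: 0 + 0 + 1 + 0 + 4 + 0 = 5.
By inclusion–exclusion the count is 286 − 179 + 5 = 112.

112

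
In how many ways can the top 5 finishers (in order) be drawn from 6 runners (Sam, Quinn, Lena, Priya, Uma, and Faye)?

This is an ordered selection of 5 from 6: P(6,5).
That gives 6 × 5 × 4 × 3 × 2 = 720.

720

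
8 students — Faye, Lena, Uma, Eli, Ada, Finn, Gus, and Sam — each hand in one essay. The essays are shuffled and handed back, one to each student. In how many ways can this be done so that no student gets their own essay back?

This is the derangement count D_8: permutations of 8 items with no fixed point.
By inclusion–exclusion this is Σ_{j=0}^{8} (−1)^j C(8,j)·(8−j)!.
Computing: 40320 − 40320 + 20160 − 6720 + 1680 − 336 + 56 − 8 + 1 = 14833.

14833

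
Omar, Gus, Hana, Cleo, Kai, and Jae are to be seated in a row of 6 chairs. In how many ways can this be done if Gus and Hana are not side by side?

480

Of the 6! = 720 arrangements, those with Gus and Hana adjacent number 2 × 5! = 240 (treat the pair as a block with 2 internal orders).
Complementary counting: 720 − 240 = 480.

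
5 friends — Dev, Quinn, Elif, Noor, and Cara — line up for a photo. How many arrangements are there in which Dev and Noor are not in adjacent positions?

Of the 5! = 120 arrangements, those with Dev and Noor adjacent number 2 × 4! = 48 (treat the pair as a block with 2 internal orders).
Complementary counting: 120 − 48 = 72.

72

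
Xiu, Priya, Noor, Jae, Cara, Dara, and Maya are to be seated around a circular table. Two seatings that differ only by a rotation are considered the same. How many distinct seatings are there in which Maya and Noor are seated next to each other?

240

Treat {Maya, Noor} as one unit (2 internal orders) and seat the resulting 6 units around the table: (5)! circular arrangements.
So 2 × (5)! = 2 × 120 = 240.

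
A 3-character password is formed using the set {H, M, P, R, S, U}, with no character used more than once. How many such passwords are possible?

With no repetition, fill the 3 characters in order: 6 choices, then 5, down to 4.
6 × 5 × 4 = 120.

120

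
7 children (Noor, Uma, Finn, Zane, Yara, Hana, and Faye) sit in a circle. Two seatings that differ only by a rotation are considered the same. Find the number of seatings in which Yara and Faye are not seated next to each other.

480

Without the restriction there are (6)! = 720 seatings.
Those with Yara next to Faye: fuse the pair into one unit and seat 6 units around a circle — 2·(5)! = 240.
Subtracting, 720 − 240 = 480.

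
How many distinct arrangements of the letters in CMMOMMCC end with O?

35

Fix O in the last position and arrange the remaining 7 letters.
Those 7 letters have C appearing 3 times and M appearing 4 times, giving (7)!/(4!·3!) = 35.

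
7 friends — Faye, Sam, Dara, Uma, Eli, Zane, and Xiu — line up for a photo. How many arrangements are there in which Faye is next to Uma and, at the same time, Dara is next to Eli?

Treat {Faye,Uma} as one block (2 orders) and {Dara,Eli} as another (2 orders).
That leaves 5 units to arrange: 2 × 2 × 5! = 4 × 120 = 480.

480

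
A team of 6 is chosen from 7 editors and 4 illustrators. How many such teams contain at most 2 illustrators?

Split by how many illustrators are chosen (0 through 2).
Sum: C(4,0)·C(7,6) + C(4,1)·C(7,5) + C(4,2)·C(7,4) = 7 + 84 + 210 = 301.

301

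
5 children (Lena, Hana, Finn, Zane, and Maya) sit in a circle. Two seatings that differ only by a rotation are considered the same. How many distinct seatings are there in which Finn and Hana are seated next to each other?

12

Treat {Finn, Hana} as one unit (2 internal orders) and seat the resulting 4 units around the table: (3)! circular arrangements.
So 2 × (3)! = 2 × 6 = 12.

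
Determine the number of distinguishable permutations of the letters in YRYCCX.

The 6 letters of YRYCCX have repeats: C appearing twice and Y appearing twice.
Dividing 6! = 720 by 2!·2! = 4 for the repeated letters gives 180.

180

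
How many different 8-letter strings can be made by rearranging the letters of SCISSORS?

1680

The 8 letters of SCISSORS have repeats: S appearing 4 times.
The number of distinct arrangements is 8!/(4!) = 40320/24 = 1680.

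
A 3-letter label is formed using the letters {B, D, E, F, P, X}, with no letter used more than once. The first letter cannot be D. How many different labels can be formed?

The first letter has 6−1 = 5 choices (anything except D).
The remaining 2 letters are filled from the other 5 symbols without repetition: 5 × 4 = 20.
Total: 5 × 20 = 100.

100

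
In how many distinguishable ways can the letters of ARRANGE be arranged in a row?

1260

Letter multiplicities in ARRANGE: A×2, E×1, G×1, N×1, R×2.
The number of distinct arrangements is 7!/(2!·2!) = 5040/4 = 1260.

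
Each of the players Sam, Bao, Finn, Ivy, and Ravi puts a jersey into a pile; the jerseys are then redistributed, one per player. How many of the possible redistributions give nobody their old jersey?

Count assignments avoiding every fixed point. For any j of the 5 players fixed to their old jersey, the other 5−j can be arranged in (5−j)! ways.
By inclusion–exclusion this is Σ_{j=0}^{5} (−1)^j C(5,j)·(5−j)!.
Computing: 120 − 120 + 60 − 20 + 5 − 1 = 44.

44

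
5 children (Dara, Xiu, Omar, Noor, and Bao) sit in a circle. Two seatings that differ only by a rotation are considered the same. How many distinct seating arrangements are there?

24

Seat Dara anywhere (absorbing the rotational symmetry), then permute the other 4: (4)! = 24.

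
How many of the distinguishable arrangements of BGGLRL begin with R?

Fix R in the first position and arrange the remaining 5 letters.
Those 5 letters have G appearing twice and L appearing twice, giving (5)!/(2!·2!) = 30.

30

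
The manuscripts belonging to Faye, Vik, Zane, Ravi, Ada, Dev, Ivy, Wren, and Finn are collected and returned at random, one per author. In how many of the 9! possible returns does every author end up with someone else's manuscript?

Count assignments avoiding every fixed point. For any j of the 9 authors fixed to their own manuscript, the other 9−j can be arranged in (9−j)! ways.
By inclusion–exclusion this is Σ_{j=0}^{9} (−1)^j C(9,j)·(9−j)!.
Computing: 362880 − 362880 + 181440 − 60480 + 15120 − 3024 + 504 − 72 + 9 − 1 = 133496.

133496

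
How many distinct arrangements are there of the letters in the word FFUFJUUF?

280

FFUFJUUF has 8 letters with F appearing 4 times and U appearing 3 times.
Dividing 8! = 40320 by 4!·3! = 144 for the repeated letters gives 280.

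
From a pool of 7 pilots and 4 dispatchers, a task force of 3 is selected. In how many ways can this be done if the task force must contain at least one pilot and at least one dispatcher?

126

Unrestricted: C(11,3) = 165 ways to pick any 3 of the 11.
Selections missing a whole group: no pilots → C(4,3) = 4; no dispatchers → C(7,3) = 35.
Both groups omitted at once is impossible, so 165 − 39 = 126.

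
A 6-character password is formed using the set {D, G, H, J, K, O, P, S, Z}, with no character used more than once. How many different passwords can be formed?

60480

With no repetition, fill the 6 characters in order: 9 choices, then 8, down to 4.
That product is 9 × 8 × 7 × 6 × 5 × 4 = 60480.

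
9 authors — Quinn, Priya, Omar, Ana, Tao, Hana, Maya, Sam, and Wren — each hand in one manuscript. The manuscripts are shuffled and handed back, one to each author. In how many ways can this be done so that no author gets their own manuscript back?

133496

Let Aᵢ be the assignments in which author i gets their own manuscript. We want the size of the complement of A₁∪…∪A_9.
By inclusion–exclusion this is Σ_{j=0}^{9} (−1)^j C(9,j)·(9−j)!.
Computing: 362880 − 362880 + 181440 − 60480 + 15120 − 3024 + 504 − 72 + 9 − 1 = 133496.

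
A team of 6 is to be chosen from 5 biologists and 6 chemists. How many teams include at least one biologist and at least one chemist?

Unrestricted: C(11,6) = 462 ways to pick any 6 of the 11.
Subtract selections that omit an entire group: no biologists → C(6,6) = 1; no chemists → C(5,6) = 0.
Both groups omitted at once is impossible, so 462 − 1 = 461.

461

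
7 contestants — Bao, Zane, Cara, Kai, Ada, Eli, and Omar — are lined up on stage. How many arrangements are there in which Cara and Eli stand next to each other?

Treat {Cara, Eli} as a single unit. There are 6 units to order, and the pair itself can be ordered 2 ways.
So the count is 2·(6)! = 1440.

1440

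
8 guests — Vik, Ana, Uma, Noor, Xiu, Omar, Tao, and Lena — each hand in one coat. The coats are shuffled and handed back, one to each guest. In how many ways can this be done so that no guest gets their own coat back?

14833

Count assignments avoiding every fixed point. For any j of the 8 guests fixed to their own coat, the other 8−j can be arranged in (8−j)! ways.
By inclusion–exclusion this is Σ_{j=0}^{8} (−1)^j C(8,j)·(8−j)!.
Computing: 40320 − 40320 + 20160 − 6720 + 1680 − 336 + 56 − 8 + 1 = 14833.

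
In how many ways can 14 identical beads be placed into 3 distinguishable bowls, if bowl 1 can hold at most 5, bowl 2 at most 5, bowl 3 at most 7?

By stars and bars, unrestricted non-negative solutions to x_1+…+x_3 = 14 number C(14+2,2) = 120.
Subtract solutions that violate a single cap (substitute x_i' = x_i − (cap_i+1)): x_1 ≥ 6 gives C(10,2) = 45; x_2 ≥ 6 gives C(10,2) = 45; x_3 ≥ 8 gives C(8,2) = 28. Together 118.
Add back pairs where two caps are both exceeded: 6 + 1 + 1 = 8.
By inclusion–exclusion the count is 120 − 118 + 8 = 10.

10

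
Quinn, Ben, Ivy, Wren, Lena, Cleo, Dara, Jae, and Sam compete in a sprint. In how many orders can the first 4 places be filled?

This is an ordered selection of 4 from 9: P(9,4).
That gives 9 × 8 × 7 × 6 = 3024.

3024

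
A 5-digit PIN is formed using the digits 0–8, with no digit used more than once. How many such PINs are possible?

With no repetition, fill the 5 digits in order: 9 choices, then 8, down to 5.
That product is 9 × 8 × 7 × 6 × 5 = 15120.

15120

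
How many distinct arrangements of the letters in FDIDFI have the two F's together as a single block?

Treat the 2 copies of F as a single block. The multiset to arrange is then {FF, D, D, I, I}, 5 items in all.
That gives (5)!/(2!·2!) = 30 arrangements.

30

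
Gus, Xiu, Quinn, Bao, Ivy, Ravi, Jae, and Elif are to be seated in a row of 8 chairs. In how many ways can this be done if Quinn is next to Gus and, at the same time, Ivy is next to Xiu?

Treat {Quinn,Gus} as one block (2 orders) and {Ivy,Xiu} as another (2 orders).
That leaves 6 units to arrange: 2 × 2 × 6! = 4 × 720 = 2880.

2880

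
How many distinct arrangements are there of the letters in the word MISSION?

The 7 letters of MISSION have repeats: I appearing twice and S appearing twice.
Dividing 7! = 5040 by 2!·2! = 4 for the repeated letters gives 1260.

1260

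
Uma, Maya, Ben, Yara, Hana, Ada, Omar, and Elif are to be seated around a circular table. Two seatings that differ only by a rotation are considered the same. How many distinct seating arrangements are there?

Seat Uma anywhere (absorbing the rotational symmetry), then permute the other 7: (7)! = 5040.

5040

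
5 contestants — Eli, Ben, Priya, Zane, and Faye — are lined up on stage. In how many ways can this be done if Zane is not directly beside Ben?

There are 5! = 120 arrangements in all. If Zane and Ben are adjacent, merging them into one block gives 2·(4)! = 48 arrangements.
Complementary counting: 120 − 48 = 72.

72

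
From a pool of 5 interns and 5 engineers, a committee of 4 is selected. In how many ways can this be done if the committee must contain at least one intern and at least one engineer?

200

Total 4-person selections from all 10: C(10,4) = 210.
Selections missing a whole group: no interns → C(5,4) = 5; no engineers → C(5,4) = 5.
Both groups omitted at once is impossible, so 210 − 10 = 200.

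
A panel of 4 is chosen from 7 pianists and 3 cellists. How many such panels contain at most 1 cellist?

Split by how many cellists are chosen (0 through 1).
Sum: C(3,0)·C(7,4) + C(3,1)·C(7,3) = 35 + 105 = 140.

140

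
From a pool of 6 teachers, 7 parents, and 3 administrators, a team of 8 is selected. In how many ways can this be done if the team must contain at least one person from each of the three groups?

11529

Unrestricted: C(16,8) = 12870 ways to pick any 8 of the 16.
Selections missing a whole group: no teachers → C(10,8) = 45; no parents → C(9,8) = 9; no administrators → C(13,8) = 1287.
Add back selections omitting two groups (i.e. drawn from a single group): C(6,8) + C(7,8) + C(3,8) = 0.
By inclusion–exclusion: 12870 − 1341 + 0 = 11529.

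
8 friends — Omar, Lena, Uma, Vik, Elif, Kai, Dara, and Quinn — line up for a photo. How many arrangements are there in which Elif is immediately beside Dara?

Glue Elif and Dara into one block (2 internal orders), leaving 7 units to arrange in a row.
So the count is 2·(7)! = 10080.

10080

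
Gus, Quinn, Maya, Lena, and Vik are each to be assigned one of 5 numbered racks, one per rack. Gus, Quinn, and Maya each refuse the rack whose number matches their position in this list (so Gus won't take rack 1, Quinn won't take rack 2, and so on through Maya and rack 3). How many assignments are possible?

Let Aᵢ (for i ∈ {1, 2, 3}) be the placements that put person i in their forbidden rack. Any j of these fix j positions, leaving (5−j)! ways to fill the rest, and there are C(3,j) ways to pick which j.
By inclusion–exclusion, the number of valid placements is Σ_{j=0}^{3} (−1)^j C(3,j)·(5−j)!.
Computing: 120 − 72 + 18 − 2 = 64.

64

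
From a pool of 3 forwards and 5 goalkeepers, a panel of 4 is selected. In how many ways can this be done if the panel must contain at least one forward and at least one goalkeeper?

65

Unrestricted: C(8,4) = 70 ways to pick any 4 of the 8.
Selections missing a whole group: no forwards → C(5,4) = 5; no goalkeepers → C(3,4) = 0.
Both groups omitted at once is impossible, so 70 − 5 = 65.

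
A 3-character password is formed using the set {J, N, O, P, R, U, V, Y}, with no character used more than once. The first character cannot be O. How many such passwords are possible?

The first character has 8−1 = 7 choices (anything except O).
The remaining 2 characters are filled from the other 7 symbols without repetition: 7 × 6 = 42.
Total: 7 × 42 = 294.

294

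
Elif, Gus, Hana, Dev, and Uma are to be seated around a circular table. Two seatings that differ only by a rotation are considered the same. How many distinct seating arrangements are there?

Fix one person's seat to break rotational symmetry; the remaining 4 people can be arranged in (4)! = 24 ways.

24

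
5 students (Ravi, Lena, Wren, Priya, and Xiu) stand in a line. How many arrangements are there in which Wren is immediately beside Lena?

48

Place the 3 others and the Wren-Lena pair as 4 objects in a line; the pair has 2 internal arrangements.
That gives 2 × 4! = 2 × 24 = 48.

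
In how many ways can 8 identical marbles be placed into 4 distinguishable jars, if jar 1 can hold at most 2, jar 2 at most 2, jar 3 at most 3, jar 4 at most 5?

Ignoring the caps, the number of non-negative solutions to x_1+…+x_4 = 8 is C(11,3) = 165.
Subtract solutions that violate a single cap (substitute x_i' = x_i − (cap_i+1)): x_1 ≥ 3 gives C(8,3) = 56; x_2 ≥ 3 gives C(8,3) = 56; x_3 ≥ 4 gives C(7,3) = 35; x_4 ≥ 6 gives C(5,3) = 10. Together 157.
Add back pairs where two caps are both exceeded: 10 + 4 + 0 + 4 + 0 + 0 = 18.
By inclusion–exclusion the count is 165 − 157 + 18 = 26.

26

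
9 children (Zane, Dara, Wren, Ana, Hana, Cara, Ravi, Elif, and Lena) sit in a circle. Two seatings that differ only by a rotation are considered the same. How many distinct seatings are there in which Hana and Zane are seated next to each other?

Glue Hana and Zane into a block (2 internal orders). Seating 8 units around a circle gives (7)! arrangements.
So 2 × (7)! = 2 × 5040 = 10080.

10080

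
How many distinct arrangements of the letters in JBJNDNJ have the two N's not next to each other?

300

Total arrangements of JBJNDNJ: 7!/(3!·2!) = 420.
If the two N's are adjacent, glue them into one block, leaving 6 items to arrange: (6)!/(3!) = 120 ways.
Subtracting, 420 − 120 = 300 arrangements keep the N's apart.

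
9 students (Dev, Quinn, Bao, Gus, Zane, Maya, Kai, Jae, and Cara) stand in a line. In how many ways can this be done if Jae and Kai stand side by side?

Glue Jae and Kai into one block (2 internal orders), leaving 8 units to arrange in a row.
That gives 2 × 8! = 2 × 40320 = 80640.

80640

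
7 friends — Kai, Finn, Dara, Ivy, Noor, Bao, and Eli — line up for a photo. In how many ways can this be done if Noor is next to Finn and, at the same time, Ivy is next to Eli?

480

Treat {Noor,Finn} as one block (2 orders) and {Ivy,Eli} as another (2 orders).
That leaves 5 units to arrange: 2 × 2 × 5! = 4 × 120 = 480.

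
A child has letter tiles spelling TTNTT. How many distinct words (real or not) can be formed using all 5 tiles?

5

TTNTT has 5 letters with T appearing 4 times.
The number of distinct arrangements is 5!/(4!) = 120/24 = 5.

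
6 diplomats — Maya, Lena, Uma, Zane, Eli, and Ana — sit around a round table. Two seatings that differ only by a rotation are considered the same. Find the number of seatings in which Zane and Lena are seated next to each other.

Glue Zane and Lena into a block (2 internal orders). Seating 5 units around a circle gives (4)! arrangements.
So 2 × (4)! = 2 × 24 = 48.

48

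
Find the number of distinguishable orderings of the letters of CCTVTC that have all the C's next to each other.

Treat the 3 copies of C as a single block. The multiset to arrange is then {CCC, T, T, V}, 4 items in all.
That gives (4)!/(2!) = 12 arrangements.

12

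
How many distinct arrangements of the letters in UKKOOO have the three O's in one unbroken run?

Treat the 3 copies of O as a single block. The multiset to arrange is then {OOO, K, K, U}, 4 items in all.
That gives (4)!/(2!) = 12 arrangements.

12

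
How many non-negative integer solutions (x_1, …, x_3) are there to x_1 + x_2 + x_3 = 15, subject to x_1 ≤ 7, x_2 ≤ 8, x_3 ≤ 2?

6

Ignoring the caps, the number of non-negative solutions to x_1+…+x_3 = 15 is C(17,2) = 136.
Subtract solutions that violate a single cap (substitute x_i' = x_i − (cap_i+1)): x_1 ≥ 8 gives C(9,2) = 36; x_2 ≥ 9 gives C(8,2) = 28; x_3 ≥ 3 gives C(14,2) = 91. Together 155.
Add back pairs where two caps are both exceeded: 0 + 15 + 10 = 25.
By inclusion–exclusion the count is 136 − 155 + 25 = 6.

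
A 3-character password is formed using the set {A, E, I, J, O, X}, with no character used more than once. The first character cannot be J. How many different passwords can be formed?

100

The first character has 6−1 = 5 choices (anything except J).
The remaining 2 characters are filled from the other 5 symbols without repetition: 5 × 4 = 20.
Total: 5 × 20 = 100.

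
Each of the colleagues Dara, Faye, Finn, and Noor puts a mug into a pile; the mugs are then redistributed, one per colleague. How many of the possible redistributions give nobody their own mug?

This is the derangement count D_4: permutations of 4 items with no fixed point.
By inclusion–exclusion this is Σ_{j=0}^{4} (−1)^j C(4,j)·(4−j)!.
Computing: 24 − 24 + 12 − 4 + 1 = 9.

9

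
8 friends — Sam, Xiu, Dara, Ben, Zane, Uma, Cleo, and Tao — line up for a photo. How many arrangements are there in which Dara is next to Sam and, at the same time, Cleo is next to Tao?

Treat {Dara,Sam} as one block (2 orders) and {Cleo,Tao} as another (2 orders).
That leaves 6 units to arrange: 2 × 2 × 6! = 4 × 720 = 2880.

2880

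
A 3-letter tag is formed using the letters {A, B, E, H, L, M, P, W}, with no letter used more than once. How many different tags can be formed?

Choose and order 3 of the 8 symbols: the first letter has 8 options, the next 7, then 6.
8 × 7 × 6 = 336.

336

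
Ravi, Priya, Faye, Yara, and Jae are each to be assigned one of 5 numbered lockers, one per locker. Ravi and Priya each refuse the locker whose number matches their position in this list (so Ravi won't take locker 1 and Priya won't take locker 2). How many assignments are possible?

Let Aᵢ (for i ∈ {1, 2}) be the placements that put person i in their forbidden locker. Any j of these fix j positions, leaving (5−j)! ways to fill the rest, and there are C(2,j) ways to pick which j.
By inclusion–exclusion, the number of valid placements is Σ_{j=0}^{2} (−1)^j C(2,j)·(5−j)!.
Computing: 120 − 48 + 6 = 78.

78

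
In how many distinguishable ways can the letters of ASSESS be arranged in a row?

ASSESS has 6 letters with S appearing 4 times.
Dividing 6! = 720 by 4! = 24 for the repeated letters gives 30.

30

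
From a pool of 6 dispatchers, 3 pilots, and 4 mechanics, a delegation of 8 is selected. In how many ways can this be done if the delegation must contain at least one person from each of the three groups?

Total 8-person selections from all 13: C(13,8) = 1287.
Selections missing a whole group: no dispatchers → C(7,8) = 0; no pilots → C(10,8) = 45; no mechanics → C(9,8) = 9.
Add back selections omitting two groups (i.e. drawn from a single group): C(6,8) + C(3,8) + C(4,8) = 0.
By inclusion–exclusion: 1287 − 54 + 0 = 1233.

1233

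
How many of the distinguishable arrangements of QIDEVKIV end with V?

With the last slot taken by V, it remains to arrange the other 7 letters (QIDEKIV).
Those 7 letters have I appearing twice, giving (7)!/(2!) = 2520.

2520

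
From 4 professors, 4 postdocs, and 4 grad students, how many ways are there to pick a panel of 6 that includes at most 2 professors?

Split by how many professors are chosen (0 through 2).
Sum: C(4,0)·C(8,6) + C(4,1)·C(8,5) + C(4,2)·C(8,4) = 28 + 224 + 420 = 672.

672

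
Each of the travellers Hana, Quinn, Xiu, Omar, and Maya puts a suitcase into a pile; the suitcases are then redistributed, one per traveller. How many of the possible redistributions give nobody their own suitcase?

44

Count assignments avoiding every fixed point. For any j of the 5 travellers fixed to their own suitcase, the other 5−j can be arranged in (5−j)! ways.
By inclusion–exclusion this is Σ_{j=0}^{5} (−1)^j C(5,j)·(5−j)!.
Computing: 120 − 120 + 60 − 20 + 5 − 1 = 44.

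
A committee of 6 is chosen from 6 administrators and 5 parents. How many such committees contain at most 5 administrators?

461

Split by how many administrators are chosen (0 through 5).
Sum: C(6,0)·C(5,6) + C(6,1)·C(5,5) + C(6,2)·C(5,4) + C(6,3)·C(5,3) + C(6,4)·C(5,2) + C(6,5)·C(5,1) = 0 + 6 + 75 + 200 + 150 + 30 = 461.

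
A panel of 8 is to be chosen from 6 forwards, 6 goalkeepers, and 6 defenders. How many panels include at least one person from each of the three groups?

42273

Unrestricted: C(18,8) = 43758 ways to pick any 8 of the 18.
Selections missing a whole group: no forwards → C(12,8) = 495; no goalkeepers → C(12,8) = 495; no defenders → C(12,8) = 495.
Add back selections omitting two groups (i.e. drawn from a single group): C(6,8) + C(6,8) + C(6,8) = 0.
By inclusion–exclusion: 43758 − 1485 + 0 = 42273.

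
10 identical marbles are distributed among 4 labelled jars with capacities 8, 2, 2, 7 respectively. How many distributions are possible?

67

Ignoring the caps, the number of non-negative solutions to x_1+…+x_4 = 10 is C(13,3) = 286.
Subtract solutions that violate a single cap (substitute x_i' = x_i − (cap_i+1)): x_1 ≥ 9 gives C(4,3) = 4; x_2 ≥ 3 gives C(10,3) = 120; x_3 ≥ 3 gives C(10,3) = 120; x_4 ≥ 8 gives C(5,3) = 10. Together 254.
Add back pairs where two caps are both exceeded: 0 + 0 + 0 + 35 + 0 + 0 = 35.
By inclusion–exclusion the count is 286 − 254 + 35 = 67.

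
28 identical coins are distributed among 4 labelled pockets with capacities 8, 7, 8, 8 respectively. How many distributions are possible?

Ignoring the caps, the number of non-negative solutions to x_1+…+x_4 = 28 is C(31,3) = 4495.
Subtract solutions that violate a single cap (substitute x_i' = x_i − (cap_i+1)): x_1 ≥ 9 gives C(22,3) = 1540; x_2 ≥ 8 gives C(23,3) = 1771; x_3 ≥ 9 gives C(22,3) = 1540; x_4 ≥ 9 gives C(22,3) = 1540. Together 6391.
Add back pairs where two caps are both exceeded: 364 + 286 + 286 + 364 + 364 + 286 = 1950.
Subtract triples: 10 + 10 + 4 + 10 = 34.
By inclusion–exclusion the count is 4495 − 6391 + 1950 − 34 = 20.

20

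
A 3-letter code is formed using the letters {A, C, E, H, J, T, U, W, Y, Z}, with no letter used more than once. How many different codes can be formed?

720

Choose and order 3 of the 10 symbols: the first letter has 10 options, the next 9, then 8.
10 × 9 × 8 = 720.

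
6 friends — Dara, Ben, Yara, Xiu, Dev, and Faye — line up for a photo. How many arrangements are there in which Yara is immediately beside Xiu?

Place the 4 others and the Yara-Xiu pair as 5 objects in a line; the pair has 2 internal arrangements.
That gives 2 × 5! = 2 × 120 = 240.

240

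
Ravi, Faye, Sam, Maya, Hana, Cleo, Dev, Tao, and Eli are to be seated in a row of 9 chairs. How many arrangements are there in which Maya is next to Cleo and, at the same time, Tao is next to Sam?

Treat {Maya,Cleo} as one block (2 orders) and {Tao,Sam} as another (2 orders).
That leaves 7 units to arrange: 2 × 2 × 7! = 4 × 5040 = 20160.

20160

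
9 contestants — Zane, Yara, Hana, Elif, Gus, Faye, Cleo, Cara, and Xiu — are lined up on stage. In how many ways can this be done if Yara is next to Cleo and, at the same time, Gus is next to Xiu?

Treat {Yara,Cleo} as one block (2 orders) and {Gus,Xiu} as another (2 orders).
That leaves 7 units to arrange: 2 × 2 × 7! = 4 × 5040 = 20160.

20160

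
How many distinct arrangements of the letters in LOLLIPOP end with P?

420

With the last slot taken by P, it remains to arrange the other 7 letters (LOLLIOP).
Those 7 letters have L appearing 3 times and O appearing twice, giving (7)!/(3!·2!) = 420.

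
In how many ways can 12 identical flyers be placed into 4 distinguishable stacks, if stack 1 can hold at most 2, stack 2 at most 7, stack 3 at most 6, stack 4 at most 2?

Ignoring the caps, the number of non-negative solutions to x_1+…+x_4 = 12 is C(15,3) = 455.
Subtract solutions that violate a single cap (substitute x_i' = x_i − (cap_i+1)): x_1 ≥ 3 gives C(12,3) = 220; x_2 ≥ 8 gives C(7,3) = 35; x_3 ≥ 7 gives C(8,3) = 56; x_4 ≥ 3 gives C(12,3) = 220. Together 531.
Add back pairs where two caps are both exceeded: 4 + 10 + 84 + 0 + 4 + 10 = 112.
By inclusion–exclusion the count is 455 − 531 + 112 = 36.

36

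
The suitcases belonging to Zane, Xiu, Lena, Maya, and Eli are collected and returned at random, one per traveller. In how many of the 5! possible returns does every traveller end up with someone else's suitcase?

44

Count assignments avoiding every fixed point. For any j of the 5 travellers fixed to their own suitcase, the other 5−j can be arranged in (5−j)! ways.
By inclusion–exclusion this is Σ_{j=0}^{5} (−1)^j C(5,j)·(5−j)!.
Computing: 120 − 120 + 60 − 20 + 5 − 1 = 44.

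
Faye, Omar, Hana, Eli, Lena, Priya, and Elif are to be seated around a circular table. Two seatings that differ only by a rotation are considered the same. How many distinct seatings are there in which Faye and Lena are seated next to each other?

240

Glue Faye and Lena into a block (2 internal orders). Seating 6 units around a circle gives (5)! arrangements.
So 2 × (5)! = 2 × 120 = 240.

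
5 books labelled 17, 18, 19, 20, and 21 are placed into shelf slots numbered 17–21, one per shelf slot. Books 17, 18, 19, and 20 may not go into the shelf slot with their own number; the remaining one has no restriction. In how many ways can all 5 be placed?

Let Aᵢ (for 17 ≤ i ≤ 20) be the placements that put book i in its forbidden shelf slot. Any j of these fix j positions, leaving (5−j)! ways to fill the rest, and there are C(4,j) ways to pick which j.
By inclusion–exclusion, the number of valid placements is Σ_{j=0}^{4} (−1)^j C(4,j)·(5−j)!.
Computing: 120 − 96 + 36 − 8 + 1 = 53.

53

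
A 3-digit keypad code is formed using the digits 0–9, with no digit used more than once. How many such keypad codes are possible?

With no repetition, fill the 3 digits in order: 10 choices, then 9, down to 8.
10 × 9 × 8 = 720.

720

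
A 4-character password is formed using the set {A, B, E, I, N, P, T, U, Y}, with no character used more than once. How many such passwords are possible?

With no repetition, fill the 4 characters in order: 9 choices, then 8, down to 6.
That product is 9 × 8 × 7 × 6 = 3024.

3024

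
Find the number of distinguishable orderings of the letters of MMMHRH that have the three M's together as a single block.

Treat the 3 copies of M as a single block. The multiset to arrange is then {MMM, H, H, R}, 4 items in all.
That gives (4)!/(2!) = 12 arrangements.

12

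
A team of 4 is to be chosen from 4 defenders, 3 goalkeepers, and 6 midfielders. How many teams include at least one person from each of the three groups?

360

Total 4-person selections from all 13: C(13,4) = 715.
Selections missing a whole group: no defenders → C(9,4) = 126; no goalkeepers → C(10,4) = 210; no midfielders → C(7,4) = 35.
Add back selections omitting two groups (i.e. drawn from a single group): C(4,4) + C(3,4) + C(6,4) = 16.
By inclusion–exclusion: 715 − 371 + 16 = 360.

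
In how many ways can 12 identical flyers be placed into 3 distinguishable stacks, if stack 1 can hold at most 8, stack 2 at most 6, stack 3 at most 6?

39

Ignoring the caps, the number of non-negative solutions to x_1+…+x_3 = 12 is C(14,2) = 91.
Subtract solutions that violate a single cap (substitute x_i' = x_i − (cap_i+1)): x_1 ≥ 9 gives C(5,2) = 10; x_2 ≥ 7 gives C(7,2) = 21; x_3 ≥ 7 gives C(7,2) = 21. Together 52.
No two caps can be exceeded simultaneously, so the pair terms are all 0.
By inclusion–exclusion the count is 91 − 52 + 0 = 39.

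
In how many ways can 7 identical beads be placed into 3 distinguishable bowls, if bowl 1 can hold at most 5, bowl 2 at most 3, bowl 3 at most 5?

Without the upper bounds there are C(9,2) = 36 ways to split 7 among 3 bowls.
Subtract solutions that violate a single cap (substitute x_i' = x_i − (cap_i+1)): x_1 ≥ 6 gives C(3,2) = 3; x_2 ≥ 4 gives C(5,2) = 10; x_3 ≥ 6 gives C(3,2) = 3. Together 16.
No two caps can be exceeded simultaneously, so the pair terms are all 0.
By inclusion–exclusion the count is 36 − 16 + 0 = 20.

20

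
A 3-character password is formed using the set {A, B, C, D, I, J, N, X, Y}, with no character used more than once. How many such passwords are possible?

504

Choose and order 3 of the 9 symbols: the first character has 9 options, the next 8, then 7.
That product is 9 × 8 × 7 = 504.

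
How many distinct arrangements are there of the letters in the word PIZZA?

Letter multiplicities in PIZZA: A×1, I×1, P×1, Z×2.
So there are 5! / (2!) = 60 distinguishable arrangements.

60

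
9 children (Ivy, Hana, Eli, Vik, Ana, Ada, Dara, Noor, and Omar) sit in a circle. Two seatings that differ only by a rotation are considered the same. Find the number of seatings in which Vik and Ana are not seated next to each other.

Without the restriction there are (8)! = 40320 seatings.
Seatings with Vik beside Ana: treat them as a block with 2 internal orders, giving 2 × (7)! = 10080.
Subtracting, 40320 − 10080 = 30240.

30240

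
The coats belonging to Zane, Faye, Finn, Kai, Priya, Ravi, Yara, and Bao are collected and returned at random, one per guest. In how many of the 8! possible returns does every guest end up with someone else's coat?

14833

Count assignments avoiding every fixed point. For any j of the 8 guests fixed to their own coat, the other 8−j can be arranged in (8−j)! ways.
By inclusion–exclusion this is Σ_{j=0}^{8} (−1)^j C(8,j)·(8−j)!.
Computing: 40320 − 40320 + 20160 − 6720 + 1680 − 336 + 56 − 8 + 1 = 14833.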